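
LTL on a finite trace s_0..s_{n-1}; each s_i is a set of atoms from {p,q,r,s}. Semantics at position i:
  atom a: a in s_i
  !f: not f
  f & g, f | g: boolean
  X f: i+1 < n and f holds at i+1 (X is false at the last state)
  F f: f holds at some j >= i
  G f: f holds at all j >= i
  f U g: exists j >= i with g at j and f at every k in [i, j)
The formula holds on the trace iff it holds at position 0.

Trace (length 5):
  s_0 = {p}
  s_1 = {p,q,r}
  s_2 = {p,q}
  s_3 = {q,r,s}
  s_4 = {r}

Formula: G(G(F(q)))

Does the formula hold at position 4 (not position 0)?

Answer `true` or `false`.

s_0={p}: G(G(F(q)))=False G(F(q))=False F(q)=True q=False
s_1={p,q,r}: G(G(F(q)))=False G(F(q))=False F(q)=True q=True
s_2={p,q}: G(G(F(q)))=False G(F(q))=False F(q)=True q=True
s_3={q,r,s}: G(G(F(q)))=False G(F(q))=False F(q)=True q=True
s_4={r}: G(G(F(q)))=False G(F(q))=False F(q)=False q=False
Evaluating at position 4: result = False

Answer: false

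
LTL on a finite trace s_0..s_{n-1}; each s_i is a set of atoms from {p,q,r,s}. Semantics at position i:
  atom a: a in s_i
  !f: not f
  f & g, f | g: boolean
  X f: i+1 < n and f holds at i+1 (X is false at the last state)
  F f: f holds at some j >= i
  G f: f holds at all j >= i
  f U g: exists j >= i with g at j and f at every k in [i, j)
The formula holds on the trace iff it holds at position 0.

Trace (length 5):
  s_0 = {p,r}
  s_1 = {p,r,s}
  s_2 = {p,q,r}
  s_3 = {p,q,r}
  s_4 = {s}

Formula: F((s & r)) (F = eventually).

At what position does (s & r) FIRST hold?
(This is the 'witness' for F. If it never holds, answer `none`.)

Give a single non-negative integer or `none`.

Answer: 1

Derivation:
s_0={p,r}: (s & r)=False s=False r=True
s_1={p,r,s}: (s & r)=True s=True r=True
s_2={p,q,r}: (s & r)=False s=False r=True
s_3={p,q,r}: (s & r)=False s=False r=True
s_4={s}: (s & r)=False s=True r=False
F((s & r)) holds; first witness at position 1.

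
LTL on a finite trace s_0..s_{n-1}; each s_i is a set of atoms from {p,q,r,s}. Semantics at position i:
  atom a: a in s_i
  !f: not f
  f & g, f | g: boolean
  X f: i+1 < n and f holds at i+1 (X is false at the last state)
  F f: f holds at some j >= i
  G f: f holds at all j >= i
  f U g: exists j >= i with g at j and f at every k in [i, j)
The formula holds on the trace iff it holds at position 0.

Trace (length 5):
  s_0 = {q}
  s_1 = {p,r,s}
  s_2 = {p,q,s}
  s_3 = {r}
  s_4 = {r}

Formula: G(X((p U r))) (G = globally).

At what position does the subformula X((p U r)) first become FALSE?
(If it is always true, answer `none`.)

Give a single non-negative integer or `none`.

s_0={q}: X((p U r))=True (p U r)=False p=False r=False
s_1={p,r,s}: X((p U r))=True (p U r)=True p=True r=True
s_2={p,q,s}: X((p U r))=True (p U r)=True p=True r=False
s_3={r}: X((p U r))=True (p U r)=True p=False r=True
s_4={r}: X((p U r))=False (p U r)=True p=False r=True
G(X((p U r))) holds globally = False
First violation at position 4.

Answer: 4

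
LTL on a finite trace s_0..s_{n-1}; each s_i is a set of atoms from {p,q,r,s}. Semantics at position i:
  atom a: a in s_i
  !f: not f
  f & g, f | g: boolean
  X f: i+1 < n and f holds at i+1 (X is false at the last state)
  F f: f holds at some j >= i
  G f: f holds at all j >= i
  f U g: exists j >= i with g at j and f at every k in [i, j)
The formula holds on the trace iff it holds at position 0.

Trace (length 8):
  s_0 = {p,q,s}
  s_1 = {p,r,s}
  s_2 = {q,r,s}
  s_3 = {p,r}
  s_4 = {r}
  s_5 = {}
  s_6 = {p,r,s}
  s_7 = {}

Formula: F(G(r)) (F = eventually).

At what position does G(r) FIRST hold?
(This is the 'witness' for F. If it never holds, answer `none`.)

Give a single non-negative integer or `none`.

s_0={p,q,s}: G(r)=False r=False
s_1={p,r,s}: G(r)=False r=True
s_2={q,r,s}: G(r)=False r=True
s_3={p,r}: G(r)=False r=True
s_4={r}: G(r)=False r=True
s_5={}: G(r)=False r=False
s_6={p,r,s}: G(r)=False r=True
s_7={}: G(r)=False r=False
F(G(r)) does not hold (no witness exists).

Answer: none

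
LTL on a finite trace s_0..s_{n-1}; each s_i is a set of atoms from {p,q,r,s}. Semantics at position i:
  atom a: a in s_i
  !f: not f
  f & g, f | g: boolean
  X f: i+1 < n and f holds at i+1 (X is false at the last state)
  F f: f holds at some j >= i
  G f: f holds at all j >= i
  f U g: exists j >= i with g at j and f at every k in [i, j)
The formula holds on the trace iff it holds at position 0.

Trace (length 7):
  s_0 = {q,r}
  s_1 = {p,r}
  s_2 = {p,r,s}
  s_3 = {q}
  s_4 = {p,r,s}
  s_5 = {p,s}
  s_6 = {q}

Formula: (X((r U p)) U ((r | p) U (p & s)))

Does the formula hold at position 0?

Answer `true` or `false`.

Answer: true

Derivation:
s_0={q,r}: (X((r U p)) U ((r | p) U (p & s)))=True X((r U p))=True (r U p)=True r=True p=False ((r | p) U (p & s))=True (r | p)=True (p & s)=False s=False
s_1={p,r}: (X((r U p)) U ((r | p) U (p & s)))=True X((r U p))=True (r U p)=True r=True p=True ((r | p) U (p & s))=True (r | p)=True (p & s)=False s=False
s_2={p,r,s}: (X((r U p)) U ((r | p) U (p & s)))=True X((r U p))=False (r U p)=True r=True p=True ((r | p) U (p & s))=True (r | p)=True (p & s)=True s=True
s_3={q}: (X((r U p)) U ((r | p) U (p & s)))=True X((r U p))=True (r U p)=False r=False p=False ((r | p) U (p & s))=False (r | p)=False (p & s)=False s=False
s_4={p,r,s}: (X((r U p)) U ((r | p) U (p & s)))=True X((r U p))=True (r U p)=True r=True p=True ((r | p) U (p & s))=True (r | p)=True (p & s)=True s=True
s_5={p,s}: (X((r U p)) U ((r | p) U (p & s)))=True X((r U p))=False (r U p)=True r=False p=True ((r | p) U (p & s))=True (r | p)=True (p & s)=True s=True
s_6={q}: (X((r U p)) U ((r | p) U (p & s)))=False X((r U p))=False (r U p)=False r=False p=False ((r | p) U (p & s))=False (r | p)=False (p & s)=False s=False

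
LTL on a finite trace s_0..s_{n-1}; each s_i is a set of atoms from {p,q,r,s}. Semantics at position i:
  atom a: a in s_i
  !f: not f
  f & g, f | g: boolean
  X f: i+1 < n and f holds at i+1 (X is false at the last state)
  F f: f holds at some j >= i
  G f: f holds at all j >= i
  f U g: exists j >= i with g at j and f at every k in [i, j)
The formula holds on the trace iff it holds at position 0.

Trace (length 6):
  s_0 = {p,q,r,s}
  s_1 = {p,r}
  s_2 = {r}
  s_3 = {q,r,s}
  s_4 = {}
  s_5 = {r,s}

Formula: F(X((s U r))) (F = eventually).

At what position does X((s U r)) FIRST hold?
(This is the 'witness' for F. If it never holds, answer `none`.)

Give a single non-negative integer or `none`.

s_0={p,q,r,s}: X((s U r))=True (s U r)=True s=True r=True
s_1={p,r}: X((s U r))=True (s U r)=True s=False r=True
s_2={r}: X((s U r))=True (s U r)=True s=False r=True
s_3={q,r,s}: X((s U r))=False (s U r)=True s=True r=True
s_4={}: X((s U r))=True (s U r)=False s=False r=False
s_5={r,s}: X((s U r))=False (s U r)=True s=True r=True
F(X((s U r))) holds; first witness at position 0.

Answer: 0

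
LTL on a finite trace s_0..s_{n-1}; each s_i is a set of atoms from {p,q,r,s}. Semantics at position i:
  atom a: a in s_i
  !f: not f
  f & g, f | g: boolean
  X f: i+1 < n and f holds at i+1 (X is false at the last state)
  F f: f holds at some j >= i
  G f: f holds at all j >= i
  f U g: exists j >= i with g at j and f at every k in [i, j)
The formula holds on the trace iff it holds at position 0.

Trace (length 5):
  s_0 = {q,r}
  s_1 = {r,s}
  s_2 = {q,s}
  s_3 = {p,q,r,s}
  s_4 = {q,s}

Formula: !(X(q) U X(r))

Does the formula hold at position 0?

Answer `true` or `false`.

Answer: false

Derivation:
s_0={q,r}: !(X(q) U X(r))=False (X(q) U X(r))=True X(q)=False q=True X(r)=True r=True
s_1={r,s}: !(X(q) U X(r))=False (X(q) U X(r))=True X(q)=True q=False X(r)=False r=True
s_2={q,s}: !(X(q) U X(r))=False (X(q) U X(r))=True X(q)=True q=True X(r)=True r=False
s_3={p,q,r,s}: !(X(q) U X(r))=True (X(q) U X(r))=False X(q)=True q=True X(r)=False r=True
s_4={q,s}: !(X(q) U X(r))=True (X(q) U X(r))=False X(q)=False q=True X(r)=False r=False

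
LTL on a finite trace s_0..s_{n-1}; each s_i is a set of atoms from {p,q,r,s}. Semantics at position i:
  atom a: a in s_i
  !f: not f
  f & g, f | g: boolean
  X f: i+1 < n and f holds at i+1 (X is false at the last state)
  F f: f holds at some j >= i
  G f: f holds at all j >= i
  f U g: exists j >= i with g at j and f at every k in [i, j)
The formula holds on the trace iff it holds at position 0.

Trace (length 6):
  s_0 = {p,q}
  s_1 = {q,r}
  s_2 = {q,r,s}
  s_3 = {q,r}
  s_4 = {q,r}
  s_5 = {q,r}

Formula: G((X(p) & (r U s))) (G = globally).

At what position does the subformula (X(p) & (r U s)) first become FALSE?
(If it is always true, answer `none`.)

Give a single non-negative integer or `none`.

s_0={p,q}: (X(p) & (r U s))=False X(p)=False p=True (r U s)=False r=False s=False
s_1={q,r}: (X(p) & (r U s))=False X(p)=False p=False (r U s)=True r=True s=False
s_2={q,r,s}: (X(p) & (r U s))=False X(p)=False p=False (r U s)=True r=True s=True
s_3={q,r}: (X(p) & (r U s))=False X(p)=False p=False (r U s)=False r=True s=False
s_4={q,r}: (X(p) & (r U s))=False X(p)=False p=False (r U s)=False r=True s=False
s_5={q,r}: (X(p) & (r U s))=False X(p)=False p=False (r U s)=False r=True s=False
G((X(p) & (r U s))) holds globally = False
First violation at position 0.

Answer: 0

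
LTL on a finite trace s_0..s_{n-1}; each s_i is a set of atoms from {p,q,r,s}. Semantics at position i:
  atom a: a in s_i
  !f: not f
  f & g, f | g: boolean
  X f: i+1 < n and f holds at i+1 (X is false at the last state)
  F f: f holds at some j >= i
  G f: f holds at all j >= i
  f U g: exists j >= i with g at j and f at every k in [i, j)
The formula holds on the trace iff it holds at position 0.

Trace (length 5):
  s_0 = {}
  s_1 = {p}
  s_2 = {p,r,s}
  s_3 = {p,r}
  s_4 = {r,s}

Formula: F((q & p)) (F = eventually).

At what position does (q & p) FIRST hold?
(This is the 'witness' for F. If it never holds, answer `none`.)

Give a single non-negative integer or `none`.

Answer: none

Derivation:
s_0={}: (q & p)=False q=False p=False
s_1={p}: (q & p)=False q=False p=True
s_2={p,r,s}: (q & p)=False q=False p=True
s_3={p,r}: (q & p)=False q=False p=True
s_4={r,s}: (q & p)=False q=False p=False
F((q & p)) does not hold (no witness exists).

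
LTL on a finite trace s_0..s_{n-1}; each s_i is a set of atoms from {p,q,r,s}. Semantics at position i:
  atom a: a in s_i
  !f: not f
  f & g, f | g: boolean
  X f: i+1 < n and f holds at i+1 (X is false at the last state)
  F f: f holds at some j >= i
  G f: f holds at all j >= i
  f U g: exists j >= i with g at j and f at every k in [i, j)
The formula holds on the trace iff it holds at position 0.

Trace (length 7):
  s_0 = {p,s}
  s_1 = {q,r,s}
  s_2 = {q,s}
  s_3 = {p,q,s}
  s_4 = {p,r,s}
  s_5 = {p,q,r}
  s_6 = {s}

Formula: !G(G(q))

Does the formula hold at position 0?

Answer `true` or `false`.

s_0={p,s}: !G(G(q))=True G(G(q))=False G(q)=False q=False
s_1={q,r,s}: !G(G(q))=True G(G(q))=False G(q)=False q=True
s_2={q,s}: !G(G(q))=True G(G(q))=False G(q)=False q=True
s_3={p,q,s}: !G(G(q))=True G(G(q))=False G(q)=False q=True
s_4={p,r,s}: !G(G(q))=True G(G(q))=False G(q)=False q=False
s_5={p,q,r}: !G(G(q))=True G(G(q))=False G(q)=False q=True
s_6={s}: !G(G(q))=True G(G(q))=False G(q)=False q=False

Answer: true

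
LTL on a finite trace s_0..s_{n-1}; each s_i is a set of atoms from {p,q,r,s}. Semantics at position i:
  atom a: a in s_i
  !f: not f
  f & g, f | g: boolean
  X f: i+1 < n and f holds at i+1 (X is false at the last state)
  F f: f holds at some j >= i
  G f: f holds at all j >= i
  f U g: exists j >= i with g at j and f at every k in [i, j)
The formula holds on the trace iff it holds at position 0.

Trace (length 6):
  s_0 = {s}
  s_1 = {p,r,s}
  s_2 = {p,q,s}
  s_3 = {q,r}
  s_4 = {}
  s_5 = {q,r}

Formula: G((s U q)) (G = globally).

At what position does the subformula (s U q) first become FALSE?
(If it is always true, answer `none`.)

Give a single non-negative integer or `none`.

Answer: 4

Derivation:
s_0={s}: (s U q)=True s=True q=False
s_1={p,r,s}: (s U q)=True s=True q=False
s_2={p,q,s}: (s U q)=True s=True q=True
s_3={q,r}: (s U q)=True s=False q=True
s_4={}: (s U q)=False s=False q=False
s_5={q,r}: (s U q)=True s=False q=True
G((s U q)) holds globally = False
First violation at position 4.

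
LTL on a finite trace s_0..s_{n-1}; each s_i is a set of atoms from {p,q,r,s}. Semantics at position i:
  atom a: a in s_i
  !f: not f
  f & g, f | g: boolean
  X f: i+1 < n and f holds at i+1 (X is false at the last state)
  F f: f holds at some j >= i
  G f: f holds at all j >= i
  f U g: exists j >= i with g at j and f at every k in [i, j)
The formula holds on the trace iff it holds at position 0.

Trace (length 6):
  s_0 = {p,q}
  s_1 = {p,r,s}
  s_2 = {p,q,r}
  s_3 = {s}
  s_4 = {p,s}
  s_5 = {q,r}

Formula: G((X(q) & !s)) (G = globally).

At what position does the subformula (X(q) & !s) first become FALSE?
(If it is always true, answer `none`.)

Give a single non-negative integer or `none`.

s_0={p,q}: (X(q) & !s)=False X(q)=False q=True !s=True s=False
s_1={p,r,s}: (X(q) & !s)=False X(q)=True q=False !s=False s=True
s_2={p,q,r}: (X(q) & !s)=False X(q)=False q=True !s=True s=False
s_3={s}: (X(q) & !s)=False X(q)=False q=False !s=False s=True
s_4={p,s}: (X(q) & !s)=False X(q)=True q=False !s=False s=True
s_5={q,r}: (X(q) & !s)=False X(q)=False q=True !s=True s=False
G((X(q) & !s)) holds globally = False
First violation at position 0.

Answer: 0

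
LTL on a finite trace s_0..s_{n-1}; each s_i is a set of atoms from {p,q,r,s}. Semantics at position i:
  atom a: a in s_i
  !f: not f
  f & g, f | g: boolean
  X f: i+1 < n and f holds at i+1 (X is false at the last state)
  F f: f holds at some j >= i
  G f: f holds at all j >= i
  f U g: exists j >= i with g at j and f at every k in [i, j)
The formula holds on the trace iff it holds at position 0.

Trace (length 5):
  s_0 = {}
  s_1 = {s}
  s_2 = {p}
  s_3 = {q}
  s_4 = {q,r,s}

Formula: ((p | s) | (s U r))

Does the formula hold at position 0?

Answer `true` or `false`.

s_0={}: ((p | s) | (s U r))=False (p | s)=False p=False s=False (s U r)=False r=False
s_1={s}: ((p | s) | (s U r))=True (p | s)=True p=False s=True (s U r)=False r=False
s_2={p}: ((p | s) | (s U r))=True (p | s)=True p=True s=False (s U r)=False r=False
s_3={q}: ((p | s) | (s U r))=False (p | s)=False p=False s=False (s U r)=False r=False
s_4={q,r,s}: ((p | s) | (s U r))=True (p | s)=True p=False s=True (s U r)=True r=True

Answer: false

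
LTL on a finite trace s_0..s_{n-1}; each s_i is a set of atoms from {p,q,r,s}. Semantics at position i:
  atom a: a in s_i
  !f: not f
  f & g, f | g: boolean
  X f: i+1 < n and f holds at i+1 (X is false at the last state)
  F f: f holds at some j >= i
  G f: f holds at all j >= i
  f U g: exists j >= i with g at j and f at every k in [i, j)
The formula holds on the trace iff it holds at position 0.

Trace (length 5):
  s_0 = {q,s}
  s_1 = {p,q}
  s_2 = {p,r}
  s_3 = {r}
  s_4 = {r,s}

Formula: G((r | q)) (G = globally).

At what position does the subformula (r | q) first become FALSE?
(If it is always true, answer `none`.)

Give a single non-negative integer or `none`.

s_0={q,s}: (r | q)=True r=False q=True
s_1={p,q}: (r | q)=True r=False q=True
s_2={p,r}: (r | q)=True r=True q=False
s_3={r}: (r | q)=True r=True q=False
s_4={r,s}: (r | q)=True r=True q=False
G((r | q)) holds globally = True
No violation — formula holds at every position.

Answer: none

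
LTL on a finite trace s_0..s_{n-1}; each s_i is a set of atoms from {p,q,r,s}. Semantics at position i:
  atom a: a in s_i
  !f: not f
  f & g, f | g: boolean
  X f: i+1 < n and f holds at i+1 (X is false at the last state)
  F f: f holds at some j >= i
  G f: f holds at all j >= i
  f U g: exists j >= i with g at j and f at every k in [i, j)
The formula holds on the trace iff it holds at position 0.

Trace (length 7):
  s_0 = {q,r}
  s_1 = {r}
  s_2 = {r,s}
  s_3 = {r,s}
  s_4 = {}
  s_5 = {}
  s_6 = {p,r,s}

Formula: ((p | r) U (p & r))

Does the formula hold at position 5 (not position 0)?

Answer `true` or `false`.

s_0={q,r}: ((p | r) U (p & r))=False (p | r)=True p=False r=True (p & r)=False
s_1={r}: ((p | r) U (p & r))=False (p | r)=True p=False r=True (p & r)=False
s_2={r,s}: ((p | r) U (p & r))=False (p | r)=True p=False r=True (p & r)=False
s_3={r,s}: ((p | r) U (p & r))=False (p | r)=True p=False r=True (p & r)=False
s_4={}: ((p | r) U (p & r))=False (p | r)=False p=False r=False (p & r)=False
s_5={}: ((p | r) U (p & r))=False (p | r)=False p=False r=False (p & r)=False
s_6={p,r,s}: ((p | r) U (p & r))=True (p | r)=True p=True r=True (p & r)=True
Evaluating at position 5: result = False

Answer: false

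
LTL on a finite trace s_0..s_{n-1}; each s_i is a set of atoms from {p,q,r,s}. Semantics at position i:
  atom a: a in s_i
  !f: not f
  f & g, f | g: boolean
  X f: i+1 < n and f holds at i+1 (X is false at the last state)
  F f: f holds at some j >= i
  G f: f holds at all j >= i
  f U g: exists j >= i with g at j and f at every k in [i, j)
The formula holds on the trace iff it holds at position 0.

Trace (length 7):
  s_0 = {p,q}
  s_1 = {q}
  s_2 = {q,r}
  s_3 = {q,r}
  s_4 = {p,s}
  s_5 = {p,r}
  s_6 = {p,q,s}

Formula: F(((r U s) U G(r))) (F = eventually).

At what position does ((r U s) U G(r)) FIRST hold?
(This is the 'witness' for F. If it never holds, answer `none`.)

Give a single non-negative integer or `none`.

Answer: none

Derivation:
s_0={p,q}: ((r U s) U G(r))=False (r U s)=False r=False s=False G(r)=False
s_1={q}: ((r U s) U G(r))=False (r U s)=False r=False s=False G(r)=False
s_2={q,r}: ((r U s) U G(r))=False (r U s)=True r=True s=False G(r)=False
s_3={q,r}: ((r U s) U G(r))=False (r U s)=True r=True s=False G(r)=False
s_4={p,s}: ((r U s) U G(r))=False (r U s)=True r=False s=True G(r)=False
s_5={p,r}: ((r U s) U G(r))=False (r U s)=True r=True s=False G(r)=False
s_6={p,q,s}: ((r U s) U G(r))=False (r U s)=True r=False s=True G(r)=False
F(((r U s) U G(r))) does not hold (no witness exists).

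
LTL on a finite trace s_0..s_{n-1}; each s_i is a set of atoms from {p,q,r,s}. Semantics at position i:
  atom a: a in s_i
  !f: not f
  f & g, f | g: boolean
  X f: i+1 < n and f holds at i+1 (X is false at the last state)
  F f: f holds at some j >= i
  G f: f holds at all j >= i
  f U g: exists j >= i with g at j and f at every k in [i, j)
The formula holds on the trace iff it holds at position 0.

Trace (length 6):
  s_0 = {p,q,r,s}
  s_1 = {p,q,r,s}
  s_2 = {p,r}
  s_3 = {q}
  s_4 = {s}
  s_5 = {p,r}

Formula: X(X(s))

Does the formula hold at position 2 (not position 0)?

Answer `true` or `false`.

s_0={p,q,r,s}: X(X(s))=False X(s)=True s=True
s_1={p,q,r,s}: X(X(s))=False X(s)=False s=True
s_2={p,r}: X(X(s))=True X(s)=False s=False
s_3={q}: X(X(s))=False X(s)=True s=False
s_4={s}: X(X(s))=False X(s)=False s=True
s_5={p,r}: X(X(s))=False X(s)=False s=False
Evaluating at position 2: result = True

Answer: true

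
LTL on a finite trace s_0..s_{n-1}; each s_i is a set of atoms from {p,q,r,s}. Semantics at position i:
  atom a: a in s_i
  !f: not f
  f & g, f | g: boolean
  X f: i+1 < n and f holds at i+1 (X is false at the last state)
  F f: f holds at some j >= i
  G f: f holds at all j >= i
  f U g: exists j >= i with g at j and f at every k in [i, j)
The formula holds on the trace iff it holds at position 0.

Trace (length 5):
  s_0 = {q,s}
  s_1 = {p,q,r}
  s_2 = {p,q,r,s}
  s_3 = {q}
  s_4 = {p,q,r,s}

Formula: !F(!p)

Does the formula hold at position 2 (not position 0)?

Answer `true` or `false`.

s_0={q,s}: !F(!p)=False F(!p)=True !p=True p=False
s_1={p,q,r}: !F(!p)=False F(!p)=True !p=False p=True
s_2={p,q,r,s}: !F(!p)=False F(!p)=True !p=False p=True
s_3={q}: !F(!p)=False F(!p)=True !p=True p=False
s_4={p,q,r,s}: !F(!p)=True F(!p)=False !p=False p=True
Evaluating at position 2: result = False

Answer: false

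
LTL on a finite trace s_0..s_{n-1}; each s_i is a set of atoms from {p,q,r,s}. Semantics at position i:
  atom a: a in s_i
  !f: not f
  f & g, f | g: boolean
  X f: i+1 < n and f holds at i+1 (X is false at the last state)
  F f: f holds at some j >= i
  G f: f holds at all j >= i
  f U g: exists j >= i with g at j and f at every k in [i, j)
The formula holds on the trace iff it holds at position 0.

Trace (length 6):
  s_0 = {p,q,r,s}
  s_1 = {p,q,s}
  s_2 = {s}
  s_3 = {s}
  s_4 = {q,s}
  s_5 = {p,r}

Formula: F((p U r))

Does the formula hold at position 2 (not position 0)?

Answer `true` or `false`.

Answer: true

Derivation:
s_0={p,q,r,s}: F((p U r))=True (p U r)=True p=True r=True
s_1={p,q,s}: F((p U r))=True (p U r)=False p=True r=False
s_2={s}: F((p U r))=True (p U r)=False p=False r=False
s_3={s}: F((p U r))=True (p U r)=False p=False r=False
s_4={q,s}: F((p U r))=True (p U r)=False p=False r=False
s_5={p,r}: F((p U r))=True (p U r)=True p=True r=True
Evaluating at position 2: result = True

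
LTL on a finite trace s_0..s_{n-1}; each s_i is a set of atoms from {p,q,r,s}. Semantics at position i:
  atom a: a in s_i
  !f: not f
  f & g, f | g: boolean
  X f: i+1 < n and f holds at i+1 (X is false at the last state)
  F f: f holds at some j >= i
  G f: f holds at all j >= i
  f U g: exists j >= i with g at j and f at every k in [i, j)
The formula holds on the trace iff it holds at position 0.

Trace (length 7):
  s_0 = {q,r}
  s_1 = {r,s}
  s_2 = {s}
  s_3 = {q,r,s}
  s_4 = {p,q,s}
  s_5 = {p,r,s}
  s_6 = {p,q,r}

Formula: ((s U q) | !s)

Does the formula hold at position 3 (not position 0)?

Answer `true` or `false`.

Answer: true

Derivation:
s_0={q,r}: ((s U q) | !s)=True (s U q)=True s=False q=True !s=True
s_1={r,s}: ((s U q) | !s)=True (s U q)=True s=True q=False !s=False
s_2={s}: ((s U q) | !s)=True (s U q)=True s=True q=False !s=False
s_3={q,r,s}: ((s U q) | !s)=True (s U q)=True s=True q=True !s=False
s_4={p,q,s}: ((s U q) | !s)=True (s U q)=True s=True q=True !s=False
s_5={p,r,s}: ((s U q) | !s)=True (s U q)=True s=True q=False !s=False
s_6={p,q,r}: ((s U q) | !s)=True (s U q)=True s=False q=True !s=True
Evaluating at position 3: result = True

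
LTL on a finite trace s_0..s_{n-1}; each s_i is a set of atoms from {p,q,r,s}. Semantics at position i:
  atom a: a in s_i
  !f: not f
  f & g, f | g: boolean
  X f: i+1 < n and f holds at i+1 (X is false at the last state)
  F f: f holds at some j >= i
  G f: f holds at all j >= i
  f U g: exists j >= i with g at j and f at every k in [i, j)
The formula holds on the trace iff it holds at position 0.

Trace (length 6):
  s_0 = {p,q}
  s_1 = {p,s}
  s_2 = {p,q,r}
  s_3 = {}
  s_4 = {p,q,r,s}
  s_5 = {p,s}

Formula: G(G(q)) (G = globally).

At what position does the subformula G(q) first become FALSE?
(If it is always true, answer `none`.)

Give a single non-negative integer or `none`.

Answer: 0

Derivation:
s_0={p,q}: G(q)=False q=True
s_1={p,s}: G(q)=False q=False
s_2={p,q,r}: G(q)=False q=True
s_3={}: G(q)=False q=False
s_4={p,q,r,s}: G(q)=False q=True
s_5={p,s}: G(q)=False q=False
G(G(q)) holds globally = False
First violation at position 0.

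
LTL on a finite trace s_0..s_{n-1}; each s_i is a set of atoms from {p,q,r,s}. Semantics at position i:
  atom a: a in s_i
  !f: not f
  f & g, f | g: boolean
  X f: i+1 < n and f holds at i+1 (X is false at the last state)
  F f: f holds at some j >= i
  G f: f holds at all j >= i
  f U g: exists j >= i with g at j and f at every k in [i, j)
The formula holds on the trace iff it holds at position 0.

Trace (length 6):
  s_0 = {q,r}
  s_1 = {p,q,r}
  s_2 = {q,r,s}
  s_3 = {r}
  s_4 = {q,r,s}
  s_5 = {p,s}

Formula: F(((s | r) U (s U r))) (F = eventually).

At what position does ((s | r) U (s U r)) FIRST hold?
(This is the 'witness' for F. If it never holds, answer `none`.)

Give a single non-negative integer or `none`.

Answer: 0

Derivation:
s_0={q,r}: ((s | r) U (s U r))=True (s | r)=True s=False r=True (s U r)=True
s_1={p,q,r}: ((s | r) U (s U r))=True (s | r)=True s=False r=True (s U r)=True
s_2={q,r,s}: ((s | r) U (s U r))=True (s | r)=True s=True r=True (s U r)=True
s_3={r}: ((s | r) U (s U r))=True (s | r)=True s=False r=True (s U r)=True
s_4={q,r,s}: ((s | r) U (s U r))=True (s | r)=True s=True r=True (s U r)=True
s_5={p,s}: ((s | r) U (s U r))=False (s | r)=True s=True r=False (s U r)=False
F(((s | r) U (s U r))) holds; first witness at position 0.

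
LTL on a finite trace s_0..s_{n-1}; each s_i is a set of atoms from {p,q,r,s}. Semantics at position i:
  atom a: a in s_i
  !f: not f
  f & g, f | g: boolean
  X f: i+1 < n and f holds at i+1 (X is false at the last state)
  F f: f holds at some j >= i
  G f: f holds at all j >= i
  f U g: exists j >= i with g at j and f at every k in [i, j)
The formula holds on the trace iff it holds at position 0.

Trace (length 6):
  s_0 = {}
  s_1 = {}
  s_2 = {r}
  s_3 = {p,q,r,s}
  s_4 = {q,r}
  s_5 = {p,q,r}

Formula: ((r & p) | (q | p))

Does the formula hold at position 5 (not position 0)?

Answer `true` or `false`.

s_0={}: ((r & p) | (q | p))=False (r & p)=False r=False p=False (q | p)=False q=False
s_1={}: ((r & p) | (q | p))=False (r & p)=False r=False p=False (q | p)=False q=False
s_2={r}: ((r & p) | (q | p))=False (r & p)=False r=True p=False (q | p)=False q=False
s_3={p,q,r,s}: ((r & p) | (q | p))=True (r & p)=True r=True p=True (q | p)=True q=True
s_4={q,r}: ((r & p) | (q | p))=True (r & p)=False r=True p=False (q | p)=True q=True
s_5={p,q,r}: ((r & p) | (q | p))=True (r & p)=True r=True p=True (q | p)=True q=True
Evaluating at position 5: result = True

Answer: true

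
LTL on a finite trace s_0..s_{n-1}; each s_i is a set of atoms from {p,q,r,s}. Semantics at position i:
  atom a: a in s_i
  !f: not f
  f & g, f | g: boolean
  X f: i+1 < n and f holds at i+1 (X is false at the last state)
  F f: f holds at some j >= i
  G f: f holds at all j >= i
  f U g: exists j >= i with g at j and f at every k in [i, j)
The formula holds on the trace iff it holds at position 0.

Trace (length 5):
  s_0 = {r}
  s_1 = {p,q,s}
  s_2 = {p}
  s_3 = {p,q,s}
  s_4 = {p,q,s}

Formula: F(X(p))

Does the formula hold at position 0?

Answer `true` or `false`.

s_0={r}: F(X(p))=True X(p)=True p=False
s_1={p,q,s}: F(X(p))=True X(p)=True p=True
s_2={p}: F(X(p))=True X(p)=True p=True
s_3={p,q,s}: F(X(p))=True X(p)=True p=True
s_4={p,q,s}: F(X(p))=False X(p)=False p=True

Answer: true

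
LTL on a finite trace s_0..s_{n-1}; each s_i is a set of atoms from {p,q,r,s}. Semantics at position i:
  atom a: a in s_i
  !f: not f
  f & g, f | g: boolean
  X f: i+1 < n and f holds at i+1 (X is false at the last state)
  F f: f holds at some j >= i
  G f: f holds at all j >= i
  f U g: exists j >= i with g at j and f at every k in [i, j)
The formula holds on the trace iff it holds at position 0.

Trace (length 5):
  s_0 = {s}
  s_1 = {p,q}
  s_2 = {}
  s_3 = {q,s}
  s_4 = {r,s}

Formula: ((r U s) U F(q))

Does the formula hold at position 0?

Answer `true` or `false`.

s_0={s}: ((r U s) U F(q))=True (r U s)=True r=False s=True F(q)=True q=False
s_1={p,q}: ((r U s) U F(q))=True (r U s)=False r=False s=False F(q)=True q=True
s_2={}: ((r U s) U F(q))=True (r U s)=False r=False s=False F(q)=True q=False
s_3={q,s}: ((r U s) U F(q))=True (r U s)=True r=False s=True F(q)=True q=True
s_4={r,s}: ((r U s) U F(q))=False (r U s)=True r=True s=True F(q)=False q=False

Answer: true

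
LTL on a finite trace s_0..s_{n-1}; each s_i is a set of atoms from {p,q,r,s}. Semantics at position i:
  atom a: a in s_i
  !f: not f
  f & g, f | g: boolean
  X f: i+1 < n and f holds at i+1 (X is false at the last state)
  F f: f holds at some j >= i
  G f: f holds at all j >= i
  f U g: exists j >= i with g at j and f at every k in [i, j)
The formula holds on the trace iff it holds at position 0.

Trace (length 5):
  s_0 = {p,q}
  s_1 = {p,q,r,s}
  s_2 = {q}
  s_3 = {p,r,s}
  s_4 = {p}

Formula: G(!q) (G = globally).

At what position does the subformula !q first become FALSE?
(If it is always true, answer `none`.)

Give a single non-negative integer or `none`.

s_0={p,q}: !q=False q=True
s_1={p,q,r,s}: !q=False q=True
s_2={q}: !q=False q=True
s_3={p,r,s}: !q=True q=False
s_4={p}: !q=True q=False
G(!q) holds globally = False
First violation at position 0.

Answer: 0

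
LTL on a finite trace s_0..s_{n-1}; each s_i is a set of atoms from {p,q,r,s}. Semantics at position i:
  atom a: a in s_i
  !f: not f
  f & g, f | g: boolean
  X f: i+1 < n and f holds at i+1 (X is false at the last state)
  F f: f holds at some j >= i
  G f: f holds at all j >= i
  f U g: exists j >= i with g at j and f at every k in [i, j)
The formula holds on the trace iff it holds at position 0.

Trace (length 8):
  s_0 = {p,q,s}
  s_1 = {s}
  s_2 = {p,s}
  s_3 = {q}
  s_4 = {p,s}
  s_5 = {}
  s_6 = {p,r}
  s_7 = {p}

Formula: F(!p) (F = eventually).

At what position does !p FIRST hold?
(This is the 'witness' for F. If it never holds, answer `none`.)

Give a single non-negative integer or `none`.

Answer: 1

Derivation:
s_0={p,q,s}: !p=False p=True
s_1={s}: !p=True p=False
s_2={p,s}: !p=False p=True
s_3={q}: !p=True p=False
s_4={p,s}: !p=False p=True
s_5={}: !p=True p=False
s_6={p,r}: !p=False p=True
s_7={p}: !p=False p=True
F(!p) holds; first witness at position 1.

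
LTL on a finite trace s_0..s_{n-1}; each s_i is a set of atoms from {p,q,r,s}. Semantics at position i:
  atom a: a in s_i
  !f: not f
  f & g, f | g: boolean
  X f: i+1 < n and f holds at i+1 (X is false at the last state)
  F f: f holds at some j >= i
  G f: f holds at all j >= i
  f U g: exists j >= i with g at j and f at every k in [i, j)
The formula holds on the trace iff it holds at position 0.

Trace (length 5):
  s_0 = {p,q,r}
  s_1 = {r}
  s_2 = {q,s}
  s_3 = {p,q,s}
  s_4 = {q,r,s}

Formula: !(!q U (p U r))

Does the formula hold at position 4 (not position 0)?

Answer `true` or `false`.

Answer: false

Derivation:
s_0={p,q,r}: !(!q U (p U r))=False (!q U (p U r))=True !q=False q=True (p U r)=True p=True r=True
s_1={r}: !(!q U (p U r))=False (!q U (p U r))=True !q=True q=False (p U r)=True p=False r=True
s_2={q,s}: !(!q U (p U r))=True (!q U (p U r))=False !q=False q=True (p U r)=False p=False r=False
s_3={p,q,s}: !(!q U (p U r))=False (!q U (p U r))=True !q=False q=True (p U r)=True p=True r=False
s_4={q,r,s}: !(!q U (p U r))=False (!q U (p U r))=True !q=False q=True (p U r)=True p=False r=True
Evaluating at position 4: result = False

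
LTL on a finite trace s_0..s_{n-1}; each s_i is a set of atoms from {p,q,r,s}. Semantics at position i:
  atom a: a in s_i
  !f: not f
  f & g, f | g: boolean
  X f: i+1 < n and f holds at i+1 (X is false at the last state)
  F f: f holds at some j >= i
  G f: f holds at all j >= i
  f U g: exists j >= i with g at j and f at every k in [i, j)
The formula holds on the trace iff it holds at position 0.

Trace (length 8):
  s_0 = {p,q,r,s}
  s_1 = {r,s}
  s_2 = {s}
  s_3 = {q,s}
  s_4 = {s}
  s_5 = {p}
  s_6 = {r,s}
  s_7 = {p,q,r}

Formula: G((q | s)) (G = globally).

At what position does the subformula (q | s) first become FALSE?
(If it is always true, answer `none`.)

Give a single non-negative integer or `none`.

s_0={p,q,r,s}: (q | s)=True q=True s=True
s_1={r,s}: (q | s)=True q=False s=True
s_2={s}: (q | s)=True q=False s=True
s_3={q,s}: (q | s)=True q=True s=True
s_4={s}: (q | s)=True q=False s=True
s_5={p}: (q | s)=False q=False s=False
s_6={r,s}: (q | s)=True q=False s=True
s_7={p,q,r}: (q | s)=True q=True s=False
G((q | s)) holds globally = False
First violation at position 5.

Answer: 5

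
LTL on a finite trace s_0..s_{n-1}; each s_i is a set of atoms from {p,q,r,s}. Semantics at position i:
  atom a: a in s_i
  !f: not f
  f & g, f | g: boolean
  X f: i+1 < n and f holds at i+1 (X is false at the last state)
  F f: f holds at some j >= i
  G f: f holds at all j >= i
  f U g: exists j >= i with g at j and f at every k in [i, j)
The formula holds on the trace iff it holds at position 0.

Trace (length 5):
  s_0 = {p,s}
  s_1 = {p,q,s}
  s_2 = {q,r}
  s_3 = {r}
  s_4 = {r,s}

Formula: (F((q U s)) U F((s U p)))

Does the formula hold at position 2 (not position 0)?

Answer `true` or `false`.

Answer: false

Derivation:
s_0={p,s}: (F((q U s)) U F((s U p)))=True F((q U s))=True (q U s)=True q=False s=True F((s U p))=True (s U p)=True p=True
s_1={p,q,s}: (F((q U s)) U F((s U p)))=True F((q U s))=True (q U s)=True q=True s=True F((s U p))=True (s U p)=True p=True
s_2={q,r}: (F((q U s)) U F((s U p)))=False F((q U s))=True (q U s)=False q=True s=False F((s U p))=False (s U p)=False p=False
s_3={r}: (F((q U s)) U F((s U p)))=False F((q U s))=True (q U s)=False q=False s=False F((s U p))=False (s U p)=False p=False
s_4={r,s}: (F((q U s)) U F((s U p)))=False F((q U s))=True (q U s)=True q=False s=True F((s U p))=False (s U p)=False p=False
Evaluating at position 2: result = False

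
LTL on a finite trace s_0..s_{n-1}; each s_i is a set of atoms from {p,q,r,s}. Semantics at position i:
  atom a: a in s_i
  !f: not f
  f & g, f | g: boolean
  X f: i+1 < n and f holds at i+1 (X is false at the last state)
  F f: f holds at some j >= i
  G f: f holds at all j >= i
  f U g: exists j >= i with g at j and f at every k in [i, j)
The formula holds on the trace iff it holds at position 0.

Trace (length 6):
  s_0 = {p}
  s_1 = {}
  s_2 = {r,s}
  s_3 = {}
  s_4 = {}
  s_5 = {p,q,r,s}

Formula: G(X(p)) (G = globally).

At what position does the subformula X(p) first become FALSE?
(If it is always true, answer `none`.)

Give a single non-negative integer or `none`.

Answer: 0

Derivation:
s_0={p}: X(p)=False p=True
s_1={}: X(p)=False p=False
s_2={r,s}: X(p)=False p=False
s_3={}: X(p)=False p=False
s_4={}: X(p)=True p=False
s_5={p,q,r,s}: X(p)=False p=True
G(X(p)) holds globally = False
First violation at position 0.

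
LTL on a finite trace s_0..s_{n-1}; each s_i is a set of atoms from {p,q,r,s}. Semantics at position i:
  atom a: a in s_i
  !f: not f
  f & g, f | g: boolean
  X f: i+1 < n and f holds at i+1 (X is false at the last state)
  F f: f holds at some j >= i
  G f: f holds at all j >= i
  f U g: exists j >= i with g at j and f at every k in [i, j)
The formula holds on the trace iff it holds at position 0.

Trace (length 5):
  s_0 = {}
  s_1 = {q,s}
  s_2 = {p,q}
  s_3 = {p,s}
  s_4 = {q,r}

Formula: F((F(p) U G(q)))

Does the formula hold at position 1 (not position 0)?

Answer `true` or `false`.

Answer: true

Derivation:
s_0={}: F((F(p) U G(q)))=True (F(p) U G(q))=True F(p)=True p=False G(q)=False q=False
s_1={q,s}: F((F(p) U G(q)))=True (F(p) U G(q))=True F(p)=True p=False G(q)=False q=True
s_2={p,q}: F((F(p) U G(q)))=True (F(p) U G(q))=True F(p)=True p=True G(q)=False q=True
s_3={p,s}: F((F(p) U G(q)))=True (F(p) U G(q))=True F(p)=True p=True G(q)=False q=False
s_4={q,r}: F((F(p) U G(q)))=True (F(p) U G(q))=True F(p)=False p=False G(q)=True q=True
Evaluating at position 1: result = True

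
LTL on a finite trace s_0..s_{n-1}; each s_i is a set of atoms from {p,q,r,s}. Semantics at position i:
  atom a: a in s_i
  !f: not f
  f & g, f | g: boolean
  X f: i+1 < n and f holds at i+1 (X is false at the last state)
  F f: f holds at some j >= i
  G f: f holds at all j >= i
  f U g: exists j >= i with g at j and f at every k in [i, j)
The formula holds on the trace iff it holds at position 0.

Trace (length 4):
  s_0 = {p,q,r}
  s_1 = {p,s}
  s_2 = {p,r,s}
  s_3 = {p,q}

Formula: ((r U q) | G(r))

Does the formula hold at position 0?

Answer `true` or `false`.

s_0={p,q,r}: ((r U q) | G(r))=True (r U q)=True r=True q=True G(r)=False
s_1={p,s}: ((r U q) | G(r))=False (r U q)=False r=False q=False G(r)=False
s_2={p,r,s}: ((r U q) | G(r))=True (r U q)=True r=True q=False G(r)=False
s_3={p,q}: ((r U q) | G(r))=True (r U q)=True r=False q=True G(r)=False

Answer: true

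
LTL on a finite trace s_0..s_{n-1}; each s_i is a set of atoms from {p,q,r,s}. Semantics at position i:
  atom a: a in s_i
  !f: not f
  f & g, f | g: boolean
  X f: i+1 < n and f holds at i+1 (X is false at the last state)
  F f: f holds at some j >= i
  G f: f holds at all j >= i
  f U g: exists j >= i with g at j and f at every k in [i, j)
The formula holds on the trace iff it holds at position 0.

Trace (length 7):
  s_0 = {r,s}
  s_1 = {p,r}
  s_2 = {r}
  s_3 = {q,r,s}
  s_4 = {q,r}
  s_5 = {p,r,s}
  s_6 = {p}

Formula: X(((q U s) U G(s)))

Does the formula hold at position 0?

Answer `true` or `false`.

Answer: false

Derivation:
s_0={r,s}: X(((q U s) U G(s)))=False ((q U s) U G(s))=False (q U s)=True q=False s=True G(s)=False
s_1={p,r}: X(((q U s) U G(s)))=False ((q U s) U G(s))=False (q U s)=False q=False s=False G(s)=False
s_2={r}: X(((q U s) U G(s)))=False ((q U s) U G(s))=False (q U s)=False q=False s=False G(s)=False
s_3={q,r,s}: X(((q U s) U G(s)))=False ((q U s) U G(s))=False (q U s)=True q=True s=True G(s)=False
s_4={q,r}: X(((q U s) U G(s)))=False ((q U s) U G(s))=False (q U s)=True q=True s=False G(s)=False
s_5={p,r,s}: X(((q U s) U G(s)))=False ((q U s) U G(s))=False (q U s)=True q=False s=True G(s)=False
s_6={p}: X(((q U s) U G(s)))=False ((q U s) U G(s))=False (q U s)=False q=False s=False G(s)=False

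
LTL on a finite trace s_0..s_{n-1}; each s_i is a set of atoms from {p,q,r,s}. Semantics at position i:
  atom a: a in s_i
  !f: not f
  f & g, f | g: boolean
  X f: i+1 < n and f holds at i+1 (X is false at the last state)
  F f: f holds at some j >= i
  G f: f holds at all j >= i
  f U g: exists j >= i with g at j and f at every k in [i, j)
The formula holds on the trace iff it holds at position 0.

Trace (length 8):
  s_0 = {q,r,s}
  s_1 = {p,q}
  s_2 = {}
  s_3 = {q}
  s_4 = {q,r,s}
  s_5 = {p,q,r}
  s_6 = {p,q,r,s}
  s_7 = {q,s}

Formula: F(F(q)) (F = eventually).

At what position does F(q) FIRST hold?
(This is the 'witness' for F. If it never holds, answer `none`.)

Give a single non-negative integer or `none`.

Answer: 0

Derivation:
s_0={q,r,s}: F(q)=True q=True
s_1={p,q}: F(q)=True q=True
s_2={}: F(q)=True q=False
s_3={q}: F(q)=True q=True
s_4={q,r,s}: F(q)=True q=True
s_5={p,q,r}: F(q)=True q=True
s_6={p,q,r,s}: F(q)=True q=True
s_7={q,s}: F(q)=True q=True
F(F(q)) holds; first witness at position 0.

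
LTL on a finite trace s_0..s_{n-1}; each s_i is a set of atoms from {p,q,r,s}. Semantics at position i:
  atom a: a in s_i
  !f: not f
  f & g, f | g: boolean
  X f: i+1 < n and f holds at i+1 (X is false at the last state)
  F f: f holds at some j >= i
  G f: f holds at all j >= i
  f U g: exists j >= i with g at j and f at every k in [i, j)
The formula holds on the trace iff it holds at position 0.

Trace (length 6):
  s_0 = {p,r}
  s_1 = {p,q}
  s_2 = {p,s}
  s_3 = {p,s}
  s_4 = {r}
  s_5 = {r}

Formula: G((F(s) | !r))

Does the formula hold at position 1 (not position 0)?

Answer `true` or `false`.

Answer: false

Derivation:
s_0={p,r}: G((F(s) | !r))=False (F(s) | !r)=True F(s)=True s=False !r=False r=True
s_1={p,q}: G((F(s) | !r))=False (F(s) | !r)=True F(s)=True s=False !r=True r=False
s_2={p,s}: G((F(s) | !r))=False (F(s) | !r)=True F(s)=True s=True !r=True r=False
s_3={p,s}: G((F(s) | !r))=False (F(s) | !r)=True F(s)=True s=True !r=True r=False
s_4={r}: G((F(s) | !r))=False (F(s) | !r)=False F(s)=False s=False !r=False r=True
s_5={r}: G((F(s) | !r))=False (F(s) | !r)=False F(s)=False s=False !r=False r=True
Evaluating at position 1: result = False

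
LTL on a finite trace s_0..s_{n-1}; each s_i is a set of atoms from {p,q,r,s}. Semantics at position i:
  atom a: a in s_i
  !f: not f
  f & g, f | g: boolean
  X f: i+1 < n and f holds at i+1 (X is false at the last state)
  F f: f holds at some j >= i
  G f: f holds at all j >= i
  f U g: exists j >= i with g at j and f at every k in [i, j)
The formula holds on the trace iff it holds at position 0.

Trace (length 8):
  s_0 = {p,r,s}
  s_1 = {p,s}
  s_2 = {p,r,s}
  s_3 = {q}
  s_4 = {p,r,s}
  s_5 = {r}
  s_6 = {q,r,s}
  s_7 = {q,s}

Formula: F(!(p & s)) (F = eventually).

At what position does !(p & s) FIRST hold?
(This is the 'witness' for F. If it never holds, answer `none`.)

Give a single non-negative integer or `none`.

s_0={p,r,s}: !(p & s)=False (p & s)=True p=True s=True
s_1={p,s}: !(p & s)=False (p & s)=True p=True s=True
s_2={p,r,s}: !(p & s)=False (p & s)=True p=True s=True
s_3={q}: !(p & s)=True (p & s)=False p=False s=False
s_4={p,r,s}: !(p & s)=False (p & s)=True p=True s=True
s_5={r}: !(p & s)=True (p & s)=False p=False s=False
s_6={q,r,s}: !(p & s)=True (p & s)=False p=False s=True
s_7={q,s}: !(p & s)=True (p & s)=False p=False s=True
F(!(p & s)) holds; first witness at position 3.

Answer: 3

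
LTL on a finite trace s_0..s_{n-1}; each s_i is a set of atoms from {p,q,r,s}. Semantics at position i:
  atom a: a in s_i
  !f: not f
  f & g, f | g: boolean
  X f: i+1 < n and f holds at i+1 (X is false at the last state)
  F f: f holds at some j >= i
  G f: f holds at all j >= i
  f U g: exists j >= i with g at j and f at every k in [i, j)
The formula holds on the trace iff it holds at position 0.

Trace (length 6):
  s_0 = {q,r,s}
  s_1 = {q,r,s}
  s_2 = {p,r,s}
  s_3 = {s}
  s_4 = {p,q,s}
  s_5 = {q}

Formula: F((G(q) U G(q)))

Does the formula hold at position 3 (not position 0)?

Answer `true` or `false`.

Answer: true

Derivation:
s_0={q,r,s}: F((G(q) U G(q)))=True (G(q) U G(q))=False G(q)=False q=True
s_1={q,r,s}: F((G(q) U G(q)))=True (G(q) U G(q))=False G(q)=False q=True
s_2={p,r,s}: F((G(q) U G(q)))=True (G(q) U G(q))=False G(q)=False q=False
s_3={s}: F((G(q) U G(q)))=True (G(q) U G(q))=False G(q)=False q=False
s_4={p,q,s}: F((G(q) U G(q)))=True (G(q) U G(q))=True G(q)=True q=True
s_5={q}: F((G(q) U G(q)))=True (G(q) U G(q))=True G(q)=True q=True
Evaluating at position 3: result = True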